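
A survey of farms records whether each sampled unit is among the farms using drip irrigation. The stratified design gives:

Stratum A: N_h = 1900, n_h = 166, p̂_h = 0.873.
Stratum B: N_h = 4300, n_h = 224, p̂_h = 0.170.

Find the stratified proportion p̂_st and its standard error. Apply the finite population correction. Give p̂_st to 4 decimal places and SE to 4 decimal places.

N = 6200; stratum weights W_h = N_h/N.
p̂_st = Σ W_h p̂_h = (1900·0.873 + 4300·0.170)/6200 = 0.38544
V̂(p̂_st) = Σ W_h² (1 − n_h/N_h) p̂_h(1−p̂_h)/(n_h−1):
  stratum A: (1900/6200)²·(1 − 166/1900)·0.873·0.127/165 = 5.75908e-05
  stratum B: (4300/6200)²·(1 − 224/4300)·0.170·0.830/223 = 0.000288497
V̂(p̂_st) = 0.000346088; SE = √V̂ = 0.0186034

p̂_st ≈ 0.3854, SE ≈ 0.0186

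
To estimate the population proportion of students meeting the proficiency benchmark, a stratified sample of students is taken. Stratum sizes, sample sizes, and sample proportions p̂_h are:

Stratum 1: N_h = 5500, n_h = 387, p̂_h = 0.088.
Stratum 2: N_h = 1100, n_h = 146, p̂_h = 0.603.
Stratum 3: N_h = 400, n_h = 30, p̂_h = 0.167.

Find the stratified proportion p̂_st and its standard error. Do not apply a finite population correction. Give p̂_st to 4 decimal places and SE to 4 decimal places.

N = 7000; stratum weights W_h = N_h/N.
p̂_st = Σ W_h p̂_h = (5500·0.088 + 1100·0.603 + 400·0.167)/7000 = 0.17344
V̂(p̂_st) = Σ W_h² p̂_h(1−p̂_h)/(n_h−1):
  stratum 1: (5500/7000)²·0.088·0.912/386 = 0.000128357
  stratum 2: (1100/7000)²·0.603·0.397/145 = 4.07689e-05
  stratum 3: (400/7000)²·0.167·0.833/29 = 1.56634e-05
V̂(p̂_st) = 0.000184789; SE = √V̂ = 0.0135937

p̂_st ≈ 0.1734, SE ≈ 0.0136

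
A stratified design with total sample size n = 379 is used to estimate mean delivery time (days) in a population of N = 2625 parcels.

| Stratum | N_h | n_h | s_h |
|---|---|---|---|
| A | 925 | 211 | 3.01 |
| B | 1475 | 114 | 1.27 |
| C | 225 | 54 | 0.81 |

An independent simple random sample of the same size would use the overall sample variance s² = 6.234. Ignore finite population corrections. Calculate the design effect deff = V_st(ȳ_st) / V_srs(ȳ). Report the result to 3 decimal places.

deff ≈ 0.601

V̂(ȳ_st) = Σ W_h² s_h²/n_h, with W_h = N_h/N and N = 2625:
  stratum A: (925/2625)²·3.01²/211 = 0.00533182
  stratum B: (1475/2625)²·1.27²/114 = 0.00446712
  stratum C: (225/2625)²·0.81²/54 = 8.92653e-05
V_st = 0.00988821
V_srs = s²/n = 6.234/379 = 0.0164485
deff = V_st / V_srs = 0.00988821/0.0164485 = 0.6012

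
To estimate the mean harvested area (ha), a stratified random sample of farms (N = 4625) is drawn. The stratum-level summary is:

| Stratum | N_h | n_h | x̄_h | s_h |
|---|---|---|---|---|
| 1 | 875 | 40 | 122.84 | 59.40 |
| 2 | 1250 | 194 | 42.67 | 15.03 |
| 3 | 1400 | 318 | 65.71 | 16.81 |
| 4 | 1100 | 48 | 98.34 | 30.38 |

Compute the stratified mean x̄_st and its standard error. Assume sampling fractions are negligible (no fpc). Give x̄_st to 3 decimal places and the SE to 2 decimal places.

x̄_st ≈ 78.052, SE ≈ 2.10

x̄_st = Σ W_h x̄_h = (875·122.84 + 1250·42.67 + 1400·65.71 + 1100·98.34)/4625 = 78.05200
V̂(x̄_st) = Σ W_h² s_h²/n_h, with W_h = N_h/N and N = 4625:
  stratum 1: (875/4625)²·59.40²/40 = 3.15722
  stratum 2: (1250/4625)²·15.03²/194 = 0.0850575
  stratum 3: (1400/4625)²·16.81²/318 = 0.0814218
  stratum 4: (1100/4625)²·30.38²/48 = 1.08767
V̂(x̄_st) = 4.41137
SE(x̄_st) = √4.41137 = 2.10033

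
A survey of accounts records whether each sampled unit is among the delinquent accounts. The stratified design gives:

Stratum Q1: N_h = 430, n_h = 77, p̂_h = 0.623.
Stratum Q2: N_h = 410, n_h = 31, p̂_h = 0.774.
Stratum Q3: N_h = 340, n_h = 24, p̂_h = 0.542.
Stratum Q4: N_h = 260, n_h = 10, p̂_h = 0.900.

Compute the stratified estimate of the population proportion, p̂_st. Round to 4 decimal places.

N = 1440; stratum weights W_h = N_h/N.
p̂_st = Σ W_h p̂_h = (430·0.623 + 410·0.774 + 340·0.542 + 260·0.900)/1440 = 0.69688

p̂_st ≈ 0.6969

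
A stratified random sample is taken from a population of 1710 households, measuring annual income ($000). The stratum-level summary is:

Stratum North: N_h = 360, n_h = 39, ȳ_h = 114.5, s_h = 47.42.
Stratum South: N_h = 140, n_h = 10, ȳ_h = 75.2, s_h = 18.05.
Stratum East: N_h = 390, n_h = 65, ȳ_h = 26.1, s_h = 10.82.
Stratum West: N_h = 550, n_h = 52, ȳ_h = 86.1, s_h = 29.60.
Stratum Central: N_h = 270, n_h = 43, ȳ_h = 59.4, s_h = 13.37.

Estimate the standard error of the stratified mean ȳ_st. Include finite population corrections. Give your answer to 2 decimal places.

V̂(ȳ_st) = Σ W_h² (1 − n_h/N_h) s_h²/n_h, with W_h = N_h/N and N = 1710:
  stratum North: (360/1710)²·(1 − 39/360)·47.42²/39 = 2.27863
  stratum South: (140/1710)²·(1 − 10/140)·18.05²/10 = 0.202784
  stratum East: (390/1710)²·(1 − 65/390)·10.82²/65 = 0.0780723
  stratum West: (550/1710)²·(1 − 52/550)·29.60²/52 = 1.57826
  stratum Central: (270/1710)²·(1 − 43/270)·13.37²/43 = 0.0871348
V̂(ȳ_st) = 4.22489
SE(ȳ_st) = √4.22489 = 2.05545

SE(ȳ_st) ≈ 2.06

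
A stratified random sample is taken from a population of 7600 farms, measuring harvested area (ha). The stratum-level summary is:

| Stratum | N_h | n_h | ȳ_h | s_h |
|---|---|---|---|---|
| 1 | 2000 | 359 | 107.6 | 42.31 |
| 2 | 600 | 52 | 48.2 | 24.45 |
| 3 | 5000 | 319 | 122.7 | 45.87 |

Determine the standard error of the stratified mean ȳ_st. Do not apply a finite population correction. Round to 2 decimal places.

SE(ȳ_st) ≈ 1.81

V̂(ȳ_st) = Σ W_h² s_h²/n_h, with W_h = N_h/N and N = 7600:
  stratum 1: (2000/7600)²·42.31²/359 = 0.345322
  stratum 2: (600/7600)²·24.45²/52 = 0.0716522
  stratum 3: (5000/7600)²·45.87²/319 = 2.85483
V̂(ȳ_st) = 3.2718
SE(ȳ_st) = √3.2718 = 1.80881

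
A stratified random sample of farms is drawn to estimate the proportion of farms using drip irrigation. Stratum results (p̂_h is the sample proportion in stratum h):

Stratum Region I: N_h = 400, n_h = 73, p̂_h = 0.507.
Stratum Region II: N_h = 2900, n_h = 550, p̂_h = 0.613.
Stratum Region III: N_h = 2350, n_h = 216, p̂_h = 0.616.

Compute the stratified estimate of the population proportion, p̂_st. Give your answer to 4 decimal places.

p̂_st ≈ 0.6067

N = 5650; stratum weights W_h = N_h/N.
p̂_st = Σ W_h p̂_h = (400·0.507 + 2900·0.613 + 2350·0.616)/5650 = 0.60674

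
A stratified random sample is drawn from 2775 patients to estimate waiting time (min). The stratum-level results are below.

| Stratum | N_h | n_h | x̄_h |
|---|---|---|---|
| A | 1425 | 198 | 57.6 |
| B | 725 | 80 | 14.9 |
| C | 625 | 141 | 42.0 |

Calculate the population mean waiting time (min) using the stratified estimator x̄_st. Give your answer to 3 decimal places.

x̄_st ≈ 42.931

N = Σ N_h = 2775. Stratum weights W_h = N_h/N.
x̄_st = (1425·57.6 + 725·14.9 + 625·42.0) / 2775 = 42.93063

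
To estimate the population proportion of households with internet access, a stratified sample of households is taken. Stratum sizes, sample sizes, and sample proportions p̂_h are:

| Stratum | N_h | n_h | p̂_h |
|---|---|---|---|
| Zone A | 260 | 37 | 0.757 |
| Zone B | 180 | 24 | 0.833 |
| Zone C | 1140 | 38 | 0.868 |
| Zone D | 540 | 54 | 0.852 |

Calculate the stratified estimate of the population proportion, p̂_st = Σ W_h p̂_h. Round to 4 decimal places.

N = 2120; stratum weights W_h = N_h/N.
p̂_st = Σ W_h p̂_h = (260·0.757 + 180·0.833 + 1140·0.868 + 540·0.852)/2120 = 0.84734

p̂_st ≈ 0.8473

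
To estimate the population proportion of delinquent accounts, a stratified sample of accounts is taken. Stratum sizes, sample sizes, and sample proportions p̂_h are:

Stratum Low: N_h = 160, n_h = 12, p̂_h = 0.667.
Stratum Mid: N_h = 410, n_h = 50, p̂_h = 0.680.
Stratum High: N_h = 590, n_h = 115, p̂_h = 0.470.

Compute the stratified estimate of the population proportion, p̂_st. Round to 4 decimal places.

p̂_st ≈ 0.5714

N = 1160; stratum weights W_h = N_h/N.
p̂_st = Σ W_h p̂_h = (160·0.667 + 410·0.680 + 590·0.470)/1160 = 0.57140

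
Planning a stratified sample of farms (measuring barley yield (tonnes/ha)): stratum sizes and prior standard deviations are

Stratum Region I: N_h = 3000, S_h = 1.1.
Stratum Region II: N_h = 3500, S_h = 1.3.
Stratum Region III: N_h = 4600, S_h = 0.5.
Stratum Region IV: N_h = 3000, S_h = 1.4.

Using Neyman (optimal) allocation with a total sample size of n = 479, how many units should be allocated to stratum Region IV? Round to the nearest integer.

Neyman allocation: n_h = n · N_h S_h / Σ N_i S_i, with n = 479.
  stratum Region I: N_h·S_h = 3000·1.1 = 3300.00
  stratum Region II: N_h·S_h = 3500·1.3 = 4550.00
  stratum Region III: N_h·S_h = 4600·0.5 = 2300.00
  stratum Region IV: N_h·S_h = 3000·1.4 = 4200.00
Σ N_h S_h = 14350.00
n for stratum Region IV = 479·4200.00/14350.00 = 140.195 → 140

140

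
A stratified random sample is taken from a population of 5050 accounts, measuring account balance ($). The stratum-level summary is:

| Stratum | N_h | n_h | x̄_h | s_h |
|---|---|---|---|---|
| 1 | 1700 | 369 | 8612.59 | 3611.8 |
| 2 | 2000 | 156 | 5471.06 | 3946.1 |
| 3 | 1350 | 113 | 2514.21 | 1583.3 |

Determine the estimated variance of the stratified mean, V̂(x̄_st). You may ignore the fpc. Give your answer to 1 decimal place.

V̂(x̄_st) = Σ W_h² s_h²/n_h, with W_h = N_h/N and N = 5050:
  stratum 1: (1700/5050)²·3611.8²/369 = 4006.23
  stratum 2: (2000/5050)²·3946.1²/156 = 15656.3
  stratum 3: (1350/5050)²·1583.3²/113 = 1585.38
V̂(x̄_st) = 21247.9

V̂(x̄_st) ≈ 21247.9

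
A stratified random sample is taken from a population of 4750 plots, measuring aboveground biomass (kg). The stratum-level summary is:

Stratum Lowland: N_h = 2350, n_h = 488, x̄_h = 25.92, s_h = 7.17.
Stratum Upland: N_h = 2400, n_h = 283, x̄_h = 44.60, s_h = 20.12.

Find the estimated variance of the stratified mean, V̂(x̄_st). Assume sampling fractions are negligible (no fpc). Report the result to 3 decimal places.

V̂(x̄_st) = Σ W_h² s_h²/n_h, with W_h = N_h/N and N = 4750:
  stratum Lowland: (2350/4750)²·7.17²/488 = 0.025785
  stratum Upland: (2400/4750)²·20.12²/283 = 0.365178
V̂(x̄_st) = 0.390963

V̂(x̄_st) ≈ 0.391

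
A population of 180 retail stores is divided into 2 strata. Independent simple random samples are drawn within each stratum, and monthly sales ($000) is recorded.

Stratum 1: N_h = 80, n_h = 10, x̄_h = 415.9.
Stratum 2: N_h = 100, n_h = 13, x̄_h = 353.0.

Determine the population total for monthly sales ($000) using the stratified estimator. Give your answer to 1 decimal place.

τ̂_st ≈ 68572.0

τ̂_st = Σ N_h x̄_h = 80·415.9 + 100·353.0 = 68572.0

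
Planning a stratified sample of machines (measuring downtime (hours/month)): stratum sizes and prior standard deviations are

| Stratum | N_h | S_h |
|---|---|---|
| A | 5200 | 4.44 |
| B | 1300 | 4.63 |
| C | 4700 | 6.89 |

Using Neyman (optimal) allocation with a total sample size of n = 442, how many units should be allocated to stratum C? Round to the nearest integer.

233

Neyman allocation: n_h = n · N_h S_h / Σ N_i S_i, with n = 442.
  stratum A: N_h·S_h = 5200·4.44 = 23088.00
  stratum B: N_h·S_h = 1300·4.63 = 6019.00
  stratum C: N_h·S_h = 4700·6.89 = 32383.00
Σ N_h S_h = 61490.00
n for stratum C = 442·32383.00/61490.00 = 232.774 → 233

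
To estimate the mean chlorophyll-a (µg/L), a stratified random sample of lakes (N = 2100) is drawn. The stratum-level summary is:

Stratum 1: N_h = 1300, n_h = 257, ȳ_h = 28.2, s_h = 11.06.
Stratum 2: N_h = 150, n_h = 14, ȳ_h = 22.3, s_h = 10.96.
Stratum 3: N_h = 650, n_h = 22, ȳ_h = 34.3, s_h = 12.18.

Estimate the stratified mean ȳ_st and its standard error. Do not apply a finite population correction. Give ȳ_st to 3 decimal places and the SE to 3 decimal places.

ȳ_st = Σ W_h ȳ_h = (1300·28.2 + 150·22.3 + 650·34.3)/2100 = 29.66667
V̂(ȳ_st) = Σ W_h² s_h²/n_h, with W_h = N_h/N and N = 2100:
  stratum 1: (1300/2100)²·11.06²/257 = 0.1824
  stratum 2: (150/2100)²·10.96²/14 = 0.0437761
  stratum 3: (650/2100)²·12.18²/22 = 0.646041
V̂(ȳ_st) = 0.872217
SE(ȳ_st) = √0.872217 = 0.933926

ȳ_st ≈ 29.667, SE ≈ 0.934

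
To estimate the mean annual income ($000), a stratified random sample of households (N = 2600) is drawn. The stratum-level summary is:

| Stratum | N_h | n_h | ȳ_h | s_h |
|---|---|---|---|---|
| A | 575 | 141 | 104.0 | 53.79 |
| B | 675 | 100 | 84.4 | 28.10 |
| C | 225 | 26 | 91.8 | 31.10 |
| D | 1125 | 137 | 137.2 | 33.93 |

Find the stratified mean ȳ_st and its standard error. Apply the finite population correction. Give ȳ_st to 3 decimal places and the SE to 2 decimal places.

ȳ_st = Σ W_h ȳ_h = (575·104.0 + 675·84.4 + 225·91.8 + 1125·137.2)/2600 = 112.22115
V̂(ȳ_st) = Σ W_h² (1 − n_h/N_h) s_h²/n_h, with W_h = N_h/N and N = 2600:
  stratum A: (575/2600)²·(1 − 141/575)·53.79²/141 = 0.757521
  stratum B: (675/2600)²·(1 − 100/675)·28.10²/100 = 0.453354
  stratum C: (225/2600)²·(1 − 26/225)·31.10²/26 = 0.246398
  stratum D: (1125/2600)²·(1 − 137/1125)·33.93²/137 = 1.38169
V̂(ȳ_st) = 2.83896
SE(ȳ_st) = √2.83896 = 1.68492

ȳ_st ≈ 112.221, SE ≈ 1.68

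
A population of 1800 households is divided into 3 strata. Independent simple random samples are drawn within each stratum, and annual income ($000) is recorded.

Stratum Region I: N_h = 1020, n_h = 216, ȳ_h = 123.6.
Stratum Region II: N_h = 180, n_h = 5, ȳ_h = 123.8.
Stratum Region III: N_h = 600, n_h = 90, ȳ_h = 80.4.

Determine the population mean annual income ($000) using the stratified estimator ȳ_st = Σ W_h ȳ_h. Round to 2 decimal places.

ȳ_st ≈ 109.22

N = Σ N_h = 1800. Stratum weights W_h = N_h/N.
ȳ_st = (1020·123.6 + 180·123.8 + 600·80.4) / 1800 = 109.2200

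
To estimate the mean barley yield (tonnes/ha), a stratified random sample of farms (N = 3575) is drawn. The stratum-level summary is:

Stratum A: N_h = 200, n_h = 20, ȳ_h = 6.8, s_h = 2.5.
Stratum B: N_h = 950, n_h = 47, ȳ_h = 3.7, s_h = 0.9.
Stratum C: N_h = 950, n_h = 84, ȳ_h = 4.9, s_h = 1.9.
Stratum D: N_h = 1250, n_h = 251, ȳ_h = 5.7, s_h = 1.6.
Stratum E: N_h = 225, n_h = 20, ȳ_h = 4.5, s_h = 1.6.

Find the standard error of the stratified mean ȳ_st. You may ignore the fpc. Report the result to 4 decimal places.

V̂(ȳ_st) = Σ W_h² s_h²/n_h, with W_h = N_h/N and N = 3575:
  stratum A: (200/3575)²·2.5²/20 = 0.000978043
  stratum B: (950/3575)²·0.9²/47 = 0.00121698
  stratum C: (950/3575)²·1.9²/84 = 0.00303475
  stratum D: (1250/3575)²·1.6²/251 = 0.00124691
  stratum E: (225/3575)²·1.6²/20 = 0.000507017
V̂(ȳ_st) = 0.0069837
SE(ȳ_st) = √0.0069837 = 0.0835685

SE(ȳ_st) ≈ 0.0836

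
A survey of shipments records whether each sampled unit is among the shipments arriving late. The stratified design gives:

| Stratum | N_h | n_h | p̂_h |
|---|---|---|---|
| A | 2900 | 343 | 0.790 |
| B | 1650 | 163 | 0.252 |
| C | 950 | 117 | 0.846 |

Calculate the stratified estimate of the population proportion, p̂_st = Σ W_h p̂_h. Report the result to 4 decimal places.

p̂_st ≈ 0.6383

N = 5500; stratum weights W_h = N_h/N.
p̂_st = Σ W_h p̂_h = (2900·0.790 + 1650·0.252 + 950·0.846)/5500 = 0.63827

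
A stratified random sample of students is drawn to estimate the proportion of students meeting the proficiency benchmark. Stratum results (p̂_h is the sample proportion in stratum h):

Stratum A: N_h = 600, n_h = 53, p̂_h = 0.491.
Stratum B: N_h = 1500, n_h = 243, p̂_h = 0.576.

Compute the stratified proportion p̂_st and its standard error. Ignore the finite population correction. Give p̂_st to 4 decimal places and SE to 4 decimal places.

N = 2100; stratum weights W_h = N_h/N.
p̂_st = Σ W_h p̂_h = (600·0.491 + 1500·0.576)/2100 = 0.55171
V̂(p̂_st) = Σ W_h² p̂_h(1−p̂_h)/(n_h−1):
  stratum A: (600/2100)²·0.491·0.509/52 = 0.000392338
  stratum B: (1500/2100)²·0.576·0.424/242 = 0.000514893
V̂(p̂_st) = 0.00090723; SE = √V̂ = 0.0301203

p̂_st ≈ 0.5517, SE ≈ 0.0301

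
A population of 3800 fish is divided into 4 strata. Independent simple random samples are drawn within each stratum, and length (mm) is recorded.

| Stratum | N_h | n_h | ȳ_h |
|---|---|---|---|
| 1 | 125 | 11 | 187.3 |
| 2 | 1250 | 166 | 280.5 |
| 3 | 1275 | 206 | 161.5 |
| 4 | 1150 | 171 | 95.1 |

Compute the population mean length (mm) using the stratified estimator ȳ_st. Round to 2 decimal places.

N = Σ N_h = 3800. Stratum weights W_h = N_h/N.
ȳ_st = (125·187.3 + 1250·280.5 + 1275·161.5 + 1150·95.1) / 3800 = 181.3987

ȳ_st ≈ 181.40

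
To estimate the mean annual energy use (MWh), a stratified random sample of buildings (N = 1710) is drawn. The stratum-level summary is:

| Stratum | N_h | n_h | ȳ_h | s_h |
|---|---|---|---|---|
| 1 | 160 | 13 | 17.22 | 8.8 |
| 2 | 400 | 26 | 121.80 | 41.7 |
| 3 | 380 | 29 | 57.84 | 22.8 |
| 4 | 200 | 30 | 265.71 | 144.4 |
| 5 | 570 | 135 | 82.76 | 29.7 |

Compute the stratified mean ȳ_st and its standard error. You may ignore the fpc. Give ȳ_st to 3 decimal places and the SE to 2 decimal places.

ȳ_st = Σ W_h ȳ_h = (160·17.22 + 400·121.80 + 380·57.84 + 200·265.71 + 570·82.76)/1710 = 101.61965
V̂(ȳ_st) = Σ W_h² s_h²/n_h, with W_h = N_h/N and N = 1710:
  stratum 1: (160/1710)²·8.8²/13 = 0.0521519
  stratum 2: (400/1710)²·41.7²/26 = 3.65954
  stratum 3: (380/1710)²·22.8²/29 = 0.885211
  stratum 4: (200/1710)²·144.4²/30 = 9.50782
  stratum 5: (570/1710)²·29.7²/135 = 0.726
V̂(ȳ_st) = 14.8307
SE(ȳ_st) = √14.8307 = 3.85107

ȳ_st ≈ 101.620, SE ≈ 3.85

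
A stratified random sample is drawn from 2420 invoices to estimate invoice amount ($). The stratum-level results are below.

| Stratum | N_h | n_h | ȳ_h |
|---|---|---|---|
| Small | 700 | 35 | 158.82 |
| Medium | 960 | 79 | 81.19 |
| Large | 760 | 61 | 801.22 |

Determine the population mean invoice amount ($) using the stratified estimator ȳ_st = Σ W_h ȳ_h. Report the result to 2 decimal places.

N = Σ N_h = 2420. Stratum weights W_h = N_h/N.
ȳ_st = (700·158.82 + 960·81.19 + 760·801.22) / 2420 = 329.7701

ȳ_st ≈ 329.77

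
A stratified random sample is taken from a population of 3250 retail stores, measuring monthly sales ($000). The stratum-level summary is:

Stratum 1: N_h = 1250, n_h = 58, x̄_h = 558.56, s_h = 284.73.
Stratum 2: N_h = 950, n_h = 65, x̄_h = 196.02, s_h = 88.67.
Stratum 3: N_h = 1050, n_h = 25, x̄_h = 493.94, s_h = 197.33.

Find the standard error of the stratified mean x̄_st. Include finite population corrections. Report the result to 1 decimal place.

V̂(x̄_st) = Σ W_h² (1 − n_h/N_h) s_h²/n_h, with W_h = N_h/N and N = 3250:
  stratum 1: (1250/3250)²·(1 − 58/1250)·284.73²/58 = 197.178
  stratum 2: (950/3250)²·(1 − 65/950)·88.67²/65 = 9.62809
  stratum 3: (1050/3250)²·(1 − 25/1050)·197.33²/25 = 158.706
V̂(x̄_st) = 365.512
SE(x̄_st) = √365.512 = 19.1184

SE(x̄_st) ≈ 19.1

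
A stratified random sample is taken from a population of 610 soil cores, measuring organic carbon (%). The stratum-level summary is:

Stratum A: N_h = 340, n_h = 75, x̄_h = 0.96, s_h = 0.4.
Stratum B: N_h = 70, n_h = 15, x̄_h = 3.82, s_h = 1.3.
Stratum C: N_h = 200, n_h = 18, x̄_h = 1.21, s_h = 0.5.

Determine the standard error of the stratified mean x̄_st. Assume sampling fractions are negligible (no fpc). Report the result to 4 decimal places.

SE(x̄_st) ≈ 0.0603

V̂(x̄_st) = Σ W_h² s_h²/n_h, with W_h = N_h/N and N = 610:
  stratum A: (340/610)²·0.4²/75 = 0.000662761
  stratum B: (70/610)²·1.3²/15 = 0.00148365
  stratum C: (200/610)²·0.5²/18 = 0.00149303
V̂(x̄_st) = 0.00363944
SE(x̄_st) = √0.00363944 = 0.0603278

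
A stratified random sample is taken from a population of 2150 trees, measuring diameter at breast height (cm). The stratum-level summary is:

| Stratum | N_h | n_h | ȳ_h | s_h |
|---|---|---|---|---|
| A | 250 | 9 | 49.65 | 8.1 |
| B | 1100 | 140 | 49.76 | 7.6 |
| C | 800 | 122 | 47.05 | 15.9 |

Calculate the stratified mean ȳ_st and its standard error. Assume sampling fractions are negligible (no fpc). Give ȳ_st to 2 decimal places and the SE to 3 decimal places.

ȳ_st = Σ W_h ȳ_h = (250·49.65 + 1100·49.76 + 800·47.05)/2150 = 48.73884
V̂(ȳ_st) = Σ W_h² s_h²/n_h, with W_h = N_h/N and N = 2150:
  stratum A: (250/2150)²·8.1²/9 = 0.0985668
  stratum B: (1100/2150)²·7.6²/140 = 0.107996
  stratum C: (800/2150)²·15.9²/122 = 0.286905
V̂(ȳ_st) = 0.493467
SE(ȳ_st) = √0.493467 = 0.702472

ȳ_st ≈ 48.74, SE ≈ 0.702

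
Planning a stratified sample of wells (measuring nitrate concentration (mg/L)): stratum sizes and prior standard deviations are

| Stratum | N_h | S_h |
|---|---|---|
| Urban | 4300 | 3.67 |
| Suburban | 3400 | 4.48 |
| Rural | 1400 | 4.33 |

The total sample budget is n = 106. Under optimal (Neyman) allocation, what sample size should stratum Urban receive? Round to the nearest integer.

Neyman allocation: n_h = n · N_h S_h / Σ N_i S_i, with n = 106.
  stratum Urban: N_h·S_h = 4300·3.67 = 15781.00
  stratum Suburban: N_h·S_h = 3400·4.48 = 15232.00
  stratum Rural: N_h·S_h = 1400·4.33 = 6062.00
Σ N_h S_h = 37075.00
n for stratum Urban = 106·15781.00/37075.00 = 45.119 → 45

45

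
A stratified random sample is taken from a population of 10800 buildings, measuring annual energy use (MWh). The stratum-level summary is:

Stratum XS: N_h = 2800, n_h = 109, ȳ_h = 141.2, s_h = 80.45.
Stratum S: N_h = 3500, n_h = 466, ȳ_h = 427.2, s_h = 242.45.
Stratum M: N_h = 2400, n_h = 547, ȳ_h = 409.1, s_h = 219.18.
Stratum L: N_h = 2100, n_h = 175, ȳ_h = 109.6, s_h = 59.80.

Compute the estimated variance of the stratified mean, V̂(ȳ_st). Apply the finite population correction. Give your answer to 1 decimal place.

V̂(ȳ_st) = Σ W_h² (1 − n_h/N_h) s_h²/n_h, with W_h = N_h/N and N = 10800:
  stratum XS: (2800/10800)²·(1 − 109/2800)·80.45²/109 = 3.83575
  stratum S: (3500/10800)²·(1 − 466/3500)·242.45²/466 = 11.484
  stratum M: (2400/10800)²·(1 − 547/2400)·219.18²/547 = 3.34853
  stratum L: (2100/10800)²·(1 − 175/2100)·59.80²/175 = 0.708218
V̂(ȳ_st) = 19.3765

V̂(ȳ_st) ≈ 19.4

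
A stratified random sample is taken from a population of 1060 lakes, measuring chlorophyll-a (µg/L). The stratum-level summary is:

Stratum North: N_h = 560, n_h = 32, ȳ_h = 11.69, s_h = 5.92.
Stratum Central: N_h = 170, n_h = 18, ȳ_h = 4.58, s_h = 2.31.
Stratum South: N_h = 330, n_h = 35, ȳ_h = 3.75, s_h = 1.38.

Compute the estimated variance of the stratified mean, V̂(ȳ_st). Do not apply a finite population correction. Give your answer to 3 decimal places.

V̂(ȳ_st) = Σ W_h² s_h²/n_h, with W_h = N_h/N and N = 1060:
  stratum North: (560/1060)²·5.92²/32 = 0.305673
  stratum Central: (170/1060)²·2.31²/18 = 0.00762496
  stratum South: (330/1060)²·1.38²/35 = 0.00527359
V̂(ȳ_st) = 0.318572

V̂(ȳ_st) ≈ 0.319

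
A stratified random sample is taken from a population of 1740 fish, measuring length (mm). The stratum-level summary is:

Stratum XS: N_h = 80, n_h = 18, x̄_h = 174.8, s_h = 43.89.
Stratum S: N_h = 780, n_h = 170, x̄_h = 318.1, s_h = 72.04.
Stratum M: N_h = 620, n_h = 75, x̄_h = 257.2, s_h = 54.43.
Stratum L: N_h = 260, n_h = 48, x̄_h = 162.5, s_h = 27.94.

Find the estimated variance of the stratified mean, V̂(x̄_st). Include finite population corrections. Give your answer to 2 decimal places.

V̂(x̄_st) = Σ W_h² (1 − n_h/N_h) s_h²/n_h, with W_h = N_h/N and N = 1740:
  stratum XS: (80/1740)²·(1 − 18/80)·43.89²/18 = 0.175324
  stratum S: (780/1740)²·(1 − 170/780)·72.04²/170 = 4.7976
  stratum M: (620/1740)²·(1 − 75/620)·54.43²/75 = 4.40864
  stratum L: (260/1740)²·(1 − 48/260)·27.94²/48 = 0.296089
V̂(x̄_st) = 9.67766

V̂(x̄_st) ≈ 9.68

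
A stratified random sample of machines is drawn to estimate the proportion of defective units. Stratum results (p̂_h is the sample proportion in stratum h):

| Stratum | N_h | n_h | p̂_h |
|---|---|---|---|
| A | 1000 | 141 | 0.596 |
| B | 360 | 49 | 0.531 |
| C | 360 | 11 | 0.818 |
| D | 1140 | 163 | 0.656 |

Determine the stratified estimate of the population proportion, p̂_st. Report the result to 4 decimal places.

N = 2860; stratum weights W_h = N_h/N.
p̂_st = Σ W_h p̂_h = (1000·0.596 + 360·0.531 + 360·0.818 + 1140·0.656)/2860 = 0.63968

p̂_st ≈ 0.6397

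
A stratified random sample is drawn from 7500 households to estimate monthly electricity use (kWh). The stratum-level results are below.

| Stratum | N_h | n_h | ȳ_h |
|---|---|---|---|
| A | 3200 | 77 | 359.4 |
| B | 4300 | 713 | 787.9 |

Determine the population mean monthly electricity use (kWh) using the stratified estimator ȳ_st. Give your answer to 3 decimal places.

N = Σ N_h = 7500. Stratum weights W_h = N_h/N.
ȳ_st = (3200·359.4 + 4300·787.9) / 7500 = 605.07333

ȳ_st ≈ 605.073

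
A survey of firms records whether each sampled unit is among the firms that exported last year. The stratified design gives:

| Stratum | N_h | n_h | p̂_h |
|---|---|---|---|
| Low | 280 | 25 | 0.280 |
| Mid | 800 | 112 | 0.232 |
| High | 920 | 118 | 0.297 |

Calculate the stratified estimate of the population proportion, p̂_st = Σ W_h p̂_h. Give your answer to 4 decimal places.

p̂_st ≈ 0.2686

N = 2000; stratum weights W_h = N_h/N.
p̂_st = Σ W_h p̂_h = (280·0.280 + 800·0.232 + 920·0.297)/2000 = 0.26862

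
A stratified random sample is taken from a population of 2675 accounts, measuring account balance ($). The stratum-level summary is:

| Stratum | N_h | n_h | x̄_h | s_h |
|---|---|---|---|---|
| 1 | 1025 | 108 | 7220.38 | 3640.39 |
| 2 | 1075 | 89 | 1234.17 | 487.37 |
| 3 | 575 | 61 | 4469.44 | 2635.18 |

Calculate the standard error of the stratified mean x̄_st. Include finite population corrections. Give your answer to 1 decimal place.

SE(x̄_st) ≈ 145.7

V̂(x̄_st) = Σ W_h² (1 − n_h/N_h) s_h²/n_h, with W_h = N_h/N and N = 2675:
  stratum 1: (1025/2675)²·(1 − 108/1025)·3640.39²/108 = 16118.2
  stratum 2: (1075/2675)²·(1 − 89/1075)·487.37²/89 = 395.335
  stratum 3: (575/2675)²·(1 − 61/575)·2635.18²/61 = 4701.91
V̂(x̄_st) = 21215.5
SE(x̄_st) = √21215.5 = 145.655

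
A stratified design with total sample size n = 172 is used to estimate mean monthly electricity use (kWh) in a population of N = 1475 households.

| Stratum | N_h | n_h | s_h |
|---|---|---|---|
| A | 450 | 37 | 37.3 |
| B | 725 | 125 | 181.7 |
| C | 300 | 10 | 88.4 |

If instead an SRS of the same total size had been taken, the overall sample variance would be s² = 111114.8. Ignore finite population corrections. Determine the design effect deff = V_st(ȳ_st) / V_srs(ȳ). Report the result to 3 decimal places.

deff ≈ 0.154

V̂(ȳ_st) = Σ W_h² s_h²/n_h, with W_h = N_h/N and N = 1475:
  stratum A: (450/1475)²·37.3²/37 = 3.49991
  stratum B: (725/1475)²·181.7²/125 = 63.8105
  stratum C: (300/1475)²·88.4²/10 = 32.3268
V_st = 99.6372
V_srs = s²/n = 111114.8/172 = 646.016
deff = V_st / V_srs = 99.6372/646.016 = 0.1542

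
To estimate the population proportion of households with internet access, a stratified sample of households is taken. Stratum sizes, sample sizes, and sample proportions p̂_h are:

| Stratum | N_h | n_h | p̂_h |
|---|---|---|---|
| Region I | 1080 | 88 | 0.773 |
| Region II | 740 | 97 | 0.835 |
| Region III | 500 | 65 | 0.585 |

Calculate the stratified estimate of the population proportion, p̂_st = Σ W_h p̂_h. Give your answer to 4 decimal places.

N = 2320; stratum weights W_h = N_h/N.
p̂_st = Σ W_h p̂_h = (1080·0.773 + 740·0.835 + 500·0.585)/2320 = 0.75226

p̂_st ≈ 0.7523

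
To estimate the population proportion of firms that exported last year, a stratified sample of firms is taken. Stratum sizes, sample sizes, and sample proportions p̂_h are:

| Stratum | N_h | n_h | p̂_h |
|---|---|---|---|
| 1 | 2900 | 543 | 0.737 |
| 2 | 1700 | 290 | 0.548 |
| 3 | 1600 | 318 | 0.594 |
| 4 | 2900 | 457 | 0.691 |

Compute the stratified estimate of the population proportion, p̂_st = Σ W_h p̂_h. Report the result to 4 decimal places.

p̂_st ≈ 0.6619

N = 9100; stratum weights W_h = N_h/N.
p̂_st = Σ W_h p̂_h = (2900·0.737 + 1700·0.548 + 1600·0.594 + 2900·0.691)/9100 = 0.66189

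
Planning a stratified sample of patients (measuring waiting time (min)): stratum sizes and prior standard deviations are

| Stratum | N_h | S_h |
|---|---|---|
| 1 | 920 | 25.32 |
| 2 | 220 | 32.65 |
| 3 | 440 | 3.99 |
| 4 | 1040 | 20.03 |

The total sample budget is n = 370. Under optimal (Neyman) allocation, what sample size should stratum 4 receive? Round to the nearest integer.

145

Neyman allocation: n_h = n · N_h S_h / Σ N_i S_i, with n = 370.
  stratum 1: N_h·S_h = 920·25.32 = 23294.40
  stratum 2: N_h·S_h = 220·32.65 = 7183.00
  stratum 3: N_h·S_h = 440·3.99 = 1755.60
  stratum 4: N_h·S_h = 1040·20.03 = 20831.20
Σ N_h S_h = 53064.20
n for stratum 4 = 370·20831.20/53064.20 = 145.249 → 145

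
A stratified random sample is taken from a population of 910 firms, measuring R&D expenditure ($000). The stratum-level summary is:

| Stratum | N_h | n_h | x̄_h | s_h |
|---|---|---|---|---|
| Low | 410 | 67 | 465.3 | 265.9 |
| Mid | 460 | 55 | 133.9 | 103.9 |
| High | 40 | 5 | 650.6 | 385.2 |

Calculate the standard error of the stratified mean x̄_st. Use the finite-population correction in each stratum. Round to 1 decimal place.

V̂(x̄_st) = Σ W_h² (1 − n_h/N_h) s_h²/n_h, with W_h = N_h/N and N = 910:
  stratum Low: (410/910)²·(1 − 67/410)·265.9²/67 = 179.208
  stratum Mid: (460/910)²·(1 − 55/460)·103.9²/55 = 44.1569
  stratum High: (40/910)²·(1 − 5/40)·385.2²/5 = 50.1704
V̂(x̄_st) = 273.535
SE(x̄_st) = √273.535 = 16.5389

SE(x̄_st) ≈ 16.5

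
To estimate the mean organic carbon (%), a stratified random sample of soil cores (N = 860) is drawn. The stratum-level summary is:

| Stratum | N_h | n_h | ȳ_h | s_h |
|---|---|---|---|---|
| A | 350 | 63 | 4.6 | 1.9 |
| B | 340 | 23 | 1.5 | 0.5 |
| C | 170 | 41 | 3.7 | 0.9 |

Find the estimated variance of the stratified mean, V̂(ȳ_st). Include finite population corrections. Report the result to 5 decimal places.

V̂(ȳ_st) = Σ W_h² (1 − n_h/N_h) s_h²/n_h, with W_h = N_h/N and N = 860:
  stratum A: (350/860)²·(1 − 63/350)·1.9²/63 = 0.00778251
  stratum B: (340/860)²·(1 − 23/340)·0.5²/23 = 0.00158399
  stratum C: (170/860)²·(1 − 41/170)·0.9²/41 = 0.000585791
V̂(ȳ_st) = 0.0099523

V̂(ȳ_st) ≈ 0.00995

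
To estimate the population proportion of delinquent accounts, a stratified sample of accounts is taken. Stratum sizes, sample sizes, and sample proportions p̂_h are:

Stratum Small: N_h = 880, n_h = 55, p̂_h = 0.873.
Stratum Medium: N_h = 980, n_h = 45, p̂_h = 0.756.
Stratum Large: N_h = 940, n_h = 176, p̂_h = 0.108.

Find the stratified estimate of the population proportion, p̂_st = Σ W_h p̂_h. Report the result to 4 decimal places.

p̂_st ≈ 0.5752

N = 2800; stratum weights W_h = N_h/N.
p̂_st = Σ W_h p̂_h = (880·0.873 + 980·0.756 + 940·0.108)/2800 = 0.57523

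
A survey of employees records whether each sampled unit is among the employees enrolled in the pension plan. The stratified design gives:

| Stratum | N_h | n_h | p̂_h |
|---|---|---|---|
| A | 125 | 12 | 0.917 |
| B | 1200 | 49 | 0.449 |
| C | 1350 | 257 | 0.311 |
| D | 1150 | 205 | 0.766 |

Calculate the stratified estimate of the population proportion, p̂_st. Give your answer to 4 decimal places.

N = 3825; stratum weights W_h = N_h/N.
p̂_st = Σ W_h p̂_h = (125·0.917 + 1200·0.449 + 1350·0.311 + 1150·0.766)/3825 = 0.51090

p̂_st ≈ 0.5109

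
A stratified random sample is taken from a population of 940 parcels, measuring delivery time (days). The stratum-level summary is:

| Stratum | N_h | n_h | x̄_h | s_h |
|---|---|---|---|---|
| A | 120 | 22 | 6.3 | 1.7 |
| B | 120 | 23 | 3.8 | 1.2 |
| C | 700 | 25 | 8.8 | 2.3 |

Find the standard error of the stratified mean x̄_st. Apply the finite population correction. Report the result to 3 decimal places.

V̂(x̄_st) = Σ W_h² (1 − n_h/N_h) s_h²/n_h, with W_h = N_h/N and N = 940:
  stratum A: (120/940)²·(1 − 22/120)·1.7²/22 = 0.00174834
  stratum B: (120/940)²·(1 − 23/120)·1.2²/23 = 0.000824768
  stratum C: (700/940)²·(1 − 25/700)·2.3²/25 = 0.113152
V̂(x̄_st) = 0.115725
SE(x̄_st) = √0.115725 = 0.340184

SE(x̄_st) ≈ 0.340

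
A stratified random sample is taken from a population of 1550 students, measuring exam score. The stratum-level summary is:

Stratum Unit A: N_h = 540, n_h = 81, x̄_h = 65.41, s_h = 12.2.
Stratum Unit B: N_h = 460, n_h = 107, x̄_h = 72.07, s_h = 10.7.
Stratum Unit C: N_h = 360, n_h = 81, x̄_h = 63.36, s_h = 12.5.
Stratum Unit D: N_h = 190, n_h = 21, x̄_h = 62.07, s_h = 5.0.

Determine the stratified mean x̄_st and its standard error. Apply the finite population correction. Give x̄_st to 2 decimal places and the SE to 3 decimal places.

x̄_st ≈ 66.50, SE ≈ 0.599

x̄_st = Σ W_h x̄_h = (540·65.41 + 460·72.07 + 360·63.36 + 190·62.07)/1550 = 66.50097
V̂(x̄_st) = Σ W_h² (1 − n_h/N_h) s_h²/n_h, with W_h = N_h/N and N = 1550:
  stratum Unit A: (540/1550)²·(1 − 81/540)·12.2²/81 = 0.189574
  stratum Unit B: (460/1550)²·(1 − 107/460)·10.7²/107 = 0.0723191
  stratum Unit C: (360/1550)²·(1 − 81/360)·12.5²/81 = 0.0806452
  stratum Unit D: (190/1550)²·(1 − 21/190)·5.0²/21 = 0.015911
V̂(x̄_st) = 0.358449
SE(x̄_st) = √0.358449 = 0.598706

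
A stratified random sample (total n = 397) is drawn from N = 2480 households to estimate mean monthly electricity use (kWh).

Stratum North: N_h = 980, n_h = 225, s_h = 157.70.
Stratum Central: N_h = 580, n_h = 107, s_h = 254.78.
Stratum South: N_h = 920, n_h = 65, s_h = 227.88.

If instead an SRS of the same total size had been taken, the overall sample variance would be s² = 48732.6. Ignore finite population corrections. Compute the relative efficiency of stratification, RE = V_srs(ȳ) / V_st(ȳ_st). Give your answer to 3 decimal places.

V̂(ȳ_st) = Σ W_h² s_h²/n_h, with W_h = N_h/N and N = 2480:
  stratum North: (980/2480)²·157.70²/225 = 17.2596
  stratum Central: (580/2480)²·254.78²/107 = 33.1818
  stratum South: (920/2480)²·227.88²/65 = 109.944
V_st = 160.385
V_srs = s²/n = 48732.6/397 = 122.752
Relative efficiency = V_srs / V_st = 122.752/160.385 = 0.7654

RE ≈ 0.765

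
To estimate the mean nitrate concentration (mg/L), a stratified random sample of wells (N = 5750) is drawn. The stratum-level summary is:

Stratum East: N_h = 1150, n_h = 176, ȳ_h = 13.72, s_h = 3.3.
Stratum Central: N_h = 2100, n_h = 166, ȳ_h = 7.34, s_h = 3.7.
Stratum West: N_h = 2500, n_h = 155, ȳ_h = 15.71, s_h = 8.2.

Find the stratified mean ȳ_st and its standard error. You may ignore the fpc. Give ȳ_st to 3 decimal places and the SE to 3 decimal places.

ȳ_st ≈ 12.255, SE ≈ 0.309

ȳ_st = Σ W_h ȳ_h = (1150·13.72 + 2100·7.34 + 2500·15.71)/5750 = 12.25513
V̂(ȳ_st) = Σ W_h² s_h²/n_h, with W_h = N_h/N and N = 5750:
  stratum East: (1150/5750)²·3.3²/176 = 0.002475
  stratum Central: (2100/5750)²·3.7²/166 = 0.0110001
  stratum West: (2500/5750)²·8.2²/155 = 0.082005
V̂(ȳ_st) = 0.0954801
SE(ȳ_st) = √0.0954801 = 0.308999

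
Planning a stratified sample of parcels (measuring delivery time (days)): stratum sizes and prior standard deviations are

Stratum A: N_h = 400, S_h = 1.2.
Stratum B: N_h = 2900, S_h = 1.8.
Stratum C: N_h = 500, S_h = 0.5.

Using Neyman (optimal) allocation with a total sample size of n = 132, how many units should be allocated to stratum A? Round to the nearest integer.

Neyman allocation: n_h = n · N_h S_h / Σ N_i S_i, with n = 132.
  stratum A: N_h·S_h = 400·1.2 = 480.00
  stratum B: N_h·S_h = 2900·1.8 = 5220.00
  stratum C: N_h·S_h = 500·0.5 = 250.00
Σ N_h S_h = 5950.00
n for stratum A = 132·480.00/5950.00 = 10.649 → 11

11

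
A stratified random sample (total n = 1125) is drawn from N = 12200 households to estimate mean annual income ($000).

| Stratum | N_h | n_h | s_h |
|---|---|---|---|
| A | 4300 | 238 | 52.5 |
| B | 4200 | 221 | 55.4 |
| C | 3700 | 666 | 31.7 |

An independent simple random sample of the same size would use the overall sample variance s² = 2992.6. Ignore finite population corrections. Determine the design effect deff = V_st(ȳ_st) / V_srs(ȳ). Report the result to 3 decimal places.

V̂(ȳ_st) = Σ W_h² s_h²/n_h, with W_h = N_h/N and N = 12200:
  stratum A: (4300/12200)²·52.5²/238 = 1.43866
  stratum B: (4200/12200)²·55.4²/221 = 1.64591
  stratum C: (3700/12200)²·31.7²/666 = 0.13878
V_st = 3.22335
V_srs = s²/n = 2992.6/1125 = 2.66009
deff = V_st / V_srs = 3.22335/2.66009 = 1.2117

deff ≈ 1.212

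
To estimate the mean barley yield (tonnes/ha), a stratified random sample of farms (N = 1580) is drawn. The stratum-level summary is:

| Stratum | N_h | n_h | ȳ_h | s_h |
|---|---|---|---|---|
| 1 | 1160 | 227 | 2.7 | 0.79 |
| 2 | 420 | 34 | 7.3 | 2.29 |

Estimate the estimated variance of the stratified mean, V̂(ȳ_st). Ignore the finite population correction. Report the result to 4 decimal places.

V̂(ȳ_st) ≈ 0.0124

V̂(ȳ_st) = Σ W_h² s_h²/n_h, with W_h = N_h/N and N = 1580:
  stratum 1: (1160/1580)²·0.79²/227 = 0.00148194
  stratum 2: (420/1580)²·2.29²/34 = 0.0108987
V̂(ȳ_st) = 0.0123807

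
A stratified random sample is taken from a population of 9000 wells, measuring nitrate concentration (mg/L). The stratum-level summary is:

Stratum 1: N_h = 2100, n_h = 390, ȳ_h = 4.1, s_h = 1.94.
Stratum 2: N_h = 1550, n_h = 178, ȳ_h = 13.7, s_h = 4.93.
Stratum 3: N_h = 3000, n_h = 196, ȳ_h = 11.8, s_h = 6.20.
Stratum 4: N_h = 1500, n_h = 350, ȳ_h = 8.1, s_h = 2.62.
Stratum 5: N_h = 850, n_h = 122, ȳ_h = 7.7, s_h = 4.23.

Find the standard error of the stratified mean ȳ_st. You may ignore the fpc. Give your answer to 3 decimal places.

SE(ȳ_st) ≈ 0.168

V̂(ȳ_st) = Σ W_h² s_h²/n_h, with W_h = N_h/N and N = 9000:
  stratum 1: (2100/9000)²·1.94²/390 = 0.000525403
  stratum 2: (1550/9000)²·4.93²/178 = 0.00404997
  stratum 3: (3000/9000)²·6.20²/196 = 0.0217914
  stratum 4: (1500/9000)²·2.62²/350 = 0.000544794
  stratum 5: (850/9000)²·4.23²/122 = 0.0013082
V̂(ȳ_st) = 0.0282198
SE(ȳ_st) = √0.0282198 = 0.167987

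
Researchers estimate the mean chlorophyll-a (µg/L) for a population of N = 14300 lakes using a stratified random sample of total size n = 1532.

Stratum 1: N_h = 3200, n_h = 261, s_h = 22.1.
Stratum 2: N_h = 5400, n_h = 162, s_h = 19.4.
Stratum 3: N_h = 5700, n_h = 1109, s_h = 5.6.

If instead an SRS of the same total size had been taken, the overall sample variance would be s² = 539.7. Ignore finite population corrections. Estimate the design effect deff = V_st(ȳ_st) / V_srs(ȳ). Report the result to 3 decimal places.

V̂(ȳ_st) = Σ W_h² s_h²/n_h, with W_h = N_h/N and N = 14300:
  stratum 1: (3200/14300)²·22.1²/261 = 0.093707
  stratum 2: (5400/14300)²·19.4²/162 = 0.331287
  stratum 3: (5700/14300)²·5.6²/1109 = 0.00449285
V_st = 0.429486
V_srs = s²/n = 539.7/1532 = 0.352285
deff = V_st / V_srs = 0.429486/0.352285 = 1.2191

deff ≈ 1.219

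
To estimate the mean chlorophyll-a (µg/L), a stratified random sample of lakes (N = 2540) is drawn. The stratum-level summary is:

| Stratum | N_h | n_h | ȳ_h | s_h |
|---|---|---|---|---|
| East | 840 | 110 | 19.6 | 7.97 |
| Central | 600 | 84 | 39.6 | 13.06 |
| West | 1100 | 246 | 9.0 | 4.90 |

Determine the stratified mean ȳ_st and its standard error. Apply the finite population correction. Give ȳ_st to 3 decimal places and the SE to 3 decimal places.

ȳ_st = Σ W_h ȳ_h = (840·19.6 + 600·39.6 + 1100·9.0)/2540 = 19.73386
V̂(ȳ_st) = Σ W_h² (1 − n_h/N_h) s_h²/n_h, with W_h = N_h/N and N = 2540:
  stratum East: (840/2540)²·(1 − 110/840)·7.97²/110 = 0.0548856
  stratum Central: (600/2540)²·(1 − 84/600)·13.06²/84 = 0.0974407
  stratum West: (1100/2540)²·(1 − 246/1100)·4.90²/246 = 0.0142115
V̂(ȳ_st) = 0.166538
SE(ȳ_st) = √0.166538 = 0.408091

ȳ_st ≈ 19.734, SE ≈ 0.408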